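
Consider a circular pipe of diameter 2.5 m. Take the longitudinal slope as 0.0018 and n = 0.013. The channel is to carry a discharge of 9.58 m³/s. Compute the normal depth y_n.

y_n = 1.72 m

Manning's equation rearranged: A R^(2/3) = nQ / (1·√S) = 0.013 × 9.58 / (√0.0018) = 2.935.
At y = 1.92 m: A R^(2/3) = 3.361 — high.
At y = 1.72 m: A R^(2/3) = 2.936 — ≈ 2.935.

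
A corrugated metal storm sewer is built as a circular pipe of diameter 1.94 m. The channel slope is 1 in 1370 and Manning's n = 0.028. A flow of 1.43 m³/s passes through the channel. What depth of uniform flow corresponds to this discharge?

y_n = 1.33 m

Manning's equation rearranged: A R^(2/3) = nQ / (1·√S) = 0.028 × 1.43 / (√0.0007299) = 1.482.
Try y = 1.11 m: A R^(2/3) = 1.139 — low.
Try y = 1.33 m: A R^(2/3) = 1.486 — close enough.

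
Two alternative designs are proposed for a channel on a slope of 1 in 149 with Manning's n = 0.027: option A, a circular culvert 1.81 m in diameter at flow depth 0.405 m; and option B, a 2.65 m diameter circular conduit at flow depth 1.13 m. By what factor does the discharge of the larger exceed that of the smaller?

9.53

Channel A: For a circular section of diameter D = 1.81 m at depth y = 0.405 m, the central angle is θ = 2 arccos(1 − 2y/D) = 1.971 rad. Then A = (D²/8)(θ − sin θ) = 0.4299 m² and P = Dθ/2 = 1.784 m. Hydraulic radius R = A/P = 0.4299/1.784 = 0.241 m. Q_A = (1/0.027)·0.4299·0.241^(2/3)·√0.006711 = 0.5053 m³/s.
Channel B: For a circular section of diameter D = 2.65 m at depth y = 1.13 m, the central angle is θ = 2 arccos(1 − 2y/D) = 2.846 rad. Then A = (D²/8)(θ − sin θ) = 2.243 m² and P = Dθ/2 = 3.771 m. Hydraulic radius R = A/P = 2.243/3.771 = 0.5947 m. Q_B = (1/0.027)·2.243·0.5947^(2/3)·√0.006711 = 4.813 m³/s.
The larger discharge is 4.813 m³/s and the smaller is 0.5053 m³/s; the ratio is 9.53.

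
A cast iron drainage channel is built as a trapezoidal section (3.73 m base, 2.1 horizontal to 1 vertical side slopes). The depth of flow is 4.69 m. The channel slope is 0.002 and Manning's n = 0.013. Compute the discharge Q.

With bottom width b = 3.73 m and side slope z = 2.1: A = (b + zy)y = (3.73 + 2.1×4.69)×4.69 = 63.69 m²; P = b + 2y√(1+z²) = 3.73 + 2×4.69×2.326 = 25.55 m.
Hydraulic radius R = A/P = 63.69/25.55 = 2.493 m.
Manning's equation: Q = (1/n) A R^(2/3) S^(1/2) = (1/0.013) × 63.69 × 2.493^(2/3) × 0.002^(1/2) = 403 m³/s.

Q = 403 m³/s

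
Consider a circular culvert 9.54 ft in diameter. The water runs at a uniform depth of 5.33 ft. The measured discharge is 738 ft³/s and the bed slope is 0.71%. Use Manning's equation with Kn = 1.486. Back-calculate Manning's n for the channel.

For a circular section of diameter D = 9.54 ft at depth y = 5.33 ft, the central angle is θ = 2 arccos(1 − 2y/D) = 3.377 rad. Then A = (D²/8)(θ − sin θ) = 41.07 ft² and P = Dθ/2 = 16.11 ft.
Hydraulic radius R = A/P = 41.07/16.11 = 2.55 ft.
Rearranging Manning's equation: n = (1.486/Q) A R^(2/3) S^(1/2) = (1.486/738) × 41.07 × 2.55^(2/3) × √0.0071 = 0.013.

n = 0.013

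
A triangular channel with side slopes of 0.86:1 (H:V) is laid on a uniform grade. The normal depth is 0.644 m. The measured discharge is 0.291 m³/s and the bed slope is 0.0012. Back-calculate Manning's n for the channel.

n = 0.015

For a triangular section with side slope z = 0.86: A = zy² = 0.86×0.644² = 0.3567 m²; P = 2y√(1+z²) = 2×0.644×1.319 = 1.699 m.
Hydraulic radius R = A/P = 0.3567/1.699 = 0.21 m.
Rearranging Manning's equation: n = (1/Q) A R^(2/3) S^(1/2) = (1/0.291) × 0.3567 × 0.21^(2/3) × √0.0012 = 0.015.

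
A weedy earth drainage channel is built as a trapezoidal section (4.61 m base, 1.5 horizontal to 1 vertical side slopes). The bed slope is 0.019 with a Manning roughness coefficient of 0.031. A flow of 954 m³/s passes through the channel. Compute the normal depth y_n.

y_n = 6.59 m

Manning's equation rearranged: A R^(2/3) = nQ / (1·√S) = 0.031 × 954 / (√0.019) = 214.6.
Trying y = 8 m: A R^(2/3) = 333.3 — over.
Trying y = 4.57 m: A R^(2/3) = 96.12 — short.
Trying y = 6.59 m: A R^(2/3) = 214.6 — ≈ 214.6.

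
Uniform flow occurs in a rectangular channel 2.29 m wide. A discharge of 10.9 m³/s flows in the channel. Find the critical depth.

y_c = 1.32 m

For a rectangular channel, critical depth y_c = (q²/g)^(1/3) where q = Q/b = 10.9/2.29 = 4.76 m²/s.
So y_c = (4.76²/9.81)^(1/3) = 1.32 m.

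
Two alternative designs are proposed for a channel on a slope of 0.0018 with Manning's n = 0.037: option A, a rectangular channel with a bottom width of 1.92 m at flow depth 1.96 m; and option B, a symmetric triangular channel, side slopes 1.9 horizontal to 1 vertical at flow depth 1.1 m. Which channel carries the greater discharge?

channel A

Channel A: Flow area A = b·y = 1.92 × 1.96 = 3.763 m². Wetted perimeter P = b + 2y = 1.92 + 2×1.96 = 5.84 m. Hydraulic radius R = A/P = 3.763/5.84 = 0.6444 m. Q_A = (1/0.037)·3.763·0.6444^(2/3)·√0.0018 = 3.219 m³/s.
Channel B: For a triangular section with side slope z = 1.9: A = zy² = 1.9×1.1² = 2.299 m²; P = 2y√(1+z²) = 2×1.1×2.147 = 4.724 m. Hydraulic radius R = A/P = 2.299/4.724 = 0.4867 m. Q_B = (1/0.037)·2.299·0.4867^(2/3)·√0.0018 = 1.631 m³/s.
Q_A = 3.219 m³/s vs Q_B = 1.631 m³/s, so channel A carries more.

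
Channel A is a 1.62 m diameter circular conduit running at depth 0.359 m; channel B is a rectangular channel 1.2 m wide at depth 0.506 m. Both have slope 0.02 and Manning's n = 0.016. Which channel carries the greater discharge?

channel B

Channel A: For a circular section of diameter D = 1.62 m at depth y = 0.359 m, the central angle is θ = 2 arccos(1 − 2y/D) = 1.961 rad. Then A = (D²/8)(θ − sin θ) = 0.3397 m² and P = Dθ/2 = 1.588 m. Hydraulic radius R = A/P = 0.3397/1.588 = 0.2139 m. Q_A = (1/0.016)·0.3397·0.2139^(2/3)·√0.02 = 1.074 m³/s.
Channel B: Flow area A = b·y = 1.2 × 0.506 = 0.6072 m². Wetted perimeter P = b + 2y = 1.2 + 2×0.506 = 2.212 m. Hydraulic radius R = A/P = 0.6072/2.212 = 0.2745 m. Q_B = (1/0.016)·0.6072·0.2745^(2/3)·√0.02 = 2.267 m³/s.
Q_A = 1.074 m³/s vs Q_B = 2.267 m³/s, so channel B carries more.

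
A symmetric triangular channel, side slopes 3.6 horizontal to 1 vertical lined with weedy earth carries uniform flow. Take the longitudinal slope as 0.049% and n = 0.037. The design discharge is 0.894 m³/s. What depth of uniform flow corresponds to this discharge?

y_n = 0.863 m

Manning's equation rearranged: A R^(2/3) = nQ / (1·√S) = 0.037 × 0.894 / (√0.00049) = 1.494.
Trying y = 0.732 m: A R^(2/3) = 0.9628 — short.
Trying y = 0.986 m: A R^(2/3) = 2.131 — over.
Trying y = 0.863 m: A R^(2/3) = 1.494 — ≈ 1.494.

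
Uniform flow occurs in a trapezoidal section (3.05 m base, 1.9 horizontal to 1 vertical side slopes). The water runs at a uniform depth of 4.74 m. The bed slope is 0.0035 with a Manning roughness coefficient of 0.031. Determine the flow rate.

Q = 198 m³/s

With bottom width b = 3.05 m and side slope z = 1.9: A = (b + zy)y = (3.05 + 1.9×4.74)×4.74 = 57.15 m²; P = b + 2y√(1+z²) = 3.05 + 2×4.74×2.147 = 23.4 m.
Hydraulic radius R = A/P = 57.15/23.4 = 2.442 m.
Manning's equation: Q = (1/n) A R^(2/3) S^(1/2) = (1/0.031) × 57.15 × 2.442^(2/3) × 0.0035^(1/2) = 198 m³/s.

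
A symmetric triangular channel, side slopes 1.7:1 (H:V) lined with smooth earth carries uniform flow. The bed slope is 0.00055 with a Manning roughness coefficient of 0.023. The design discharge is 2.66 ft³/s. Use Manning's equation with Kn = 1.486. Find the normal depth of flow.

Manning's equation rearranged: A R^(2/3) = nQ / (1.486·√S) = 0.023 × 2.66 / (1.486 × √0.00055) = 1.756.
Trying y = 0.876 ft: A R^(2/3) = 0.6814 — short.
Trying y = 1.39 ft: A R^(2/3) = 2.334 — over.
Trying y = 1.25 ft: A R^(2/3) = 1.759 — ≈ 1.756.

y_n = 1.25 ft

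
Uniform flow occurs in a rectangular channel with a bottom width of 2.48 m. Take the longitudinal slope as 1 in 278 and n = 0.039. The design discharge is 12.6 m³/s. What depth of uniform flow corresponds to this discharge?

Manning's equation rearranged: A R^(2/3) = nQ / (1·√S) = 0.039 × 12.6 / (√0.003597) = 8.193.
Try y = 4.21 m: A R^(2/3) = 10.15 — too large.
Try y = 2.58 m: A R^(2/3) = 5.685 — too small.
Try y = 3.5 m: A R^(2/3) = 8.185 — matches.

y_n = 3.5 m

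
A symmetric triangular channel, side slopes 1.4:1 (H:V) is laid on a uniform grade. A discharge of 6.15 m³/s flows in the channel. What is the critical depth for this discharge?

At critical depth, Q² T / (g A³) = 1, i.e. A³/T = Q²/g = 6.15²/9.81 = 3.856.
Try y = 1.03 m: A³/T = 1.136 — short.
Try y = 1.63 m: A³/T = 11.28 — over.
Try y = 1.32 m: A³/T = 3.927 — ≈ 3.856.

y_c = 1.32 m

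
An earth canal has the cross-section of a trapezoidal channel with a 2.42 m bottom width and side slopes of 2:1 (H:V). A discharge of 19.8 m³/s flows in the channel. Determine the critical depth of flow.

y_c = 1.33 m

At critical depth, Q² T / (g A³) = 1, i.e. A³/T = Q²/g = 19.8²/9.81 = 39.96.
Trying y = 1.66 m: A³/T = 95.48 — over.
Trying y = 1.1 m: A³/T = 19.25 — short.
Trying y = 1.33 m: A³/T = 39.85 — ≈ 39.96.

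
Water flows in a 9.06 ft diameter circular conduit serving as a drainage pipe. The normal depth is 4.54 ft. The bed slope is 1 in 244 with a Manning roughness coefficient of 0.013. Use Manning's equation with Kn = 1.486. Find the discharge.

For a circular section of diameter D = 9.06 ft at depth y = 4.54 ft, the central angle is θ = 2 arccos(1 − 2y/D) = 3.146 rad. Then A = (D²/8)(θ − sin θ) = 32.32 ft² and P = Dθ/2 = 14.25 ft.
Hydraulic radius R = A/P = 32.32/14.25 = 2.268 ft.
Manning's equation: Q = (1.486/n) A R^(2/3) S^(1/2) = (1.486/0.013) × 32.32 × 2.268^(2/3) × 0.004098^(1/2) = 408 ft³/s.

Q = 408 ft³/s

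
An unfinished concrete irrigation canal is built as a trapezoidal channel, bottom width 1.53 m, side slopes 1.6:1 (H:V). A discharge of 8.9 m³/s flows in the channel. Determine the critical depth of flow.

y_c = 1.06 m

At critical depth, Q² T / (g A³) = 1, i.e. A³/T = Q²/g = 8.9²/9.81 = 8.074.
Trying y = 0.84 m: A³/T = 3.336 — low.
Trying y = 1.26 m: A³/T = 16.04 — high.
Trying y = 1.06 m: A³/T = 8.124 — close enough.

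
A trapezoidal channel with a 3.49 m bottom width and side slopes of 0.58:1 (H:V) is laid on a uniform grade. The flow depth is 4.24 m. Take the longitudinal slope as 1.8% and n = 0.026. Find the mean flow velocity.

With bottom width b = 3.49 m and side slope z = 0.58: A = (b + zy)y = (3.49 + 0.58×4.24)×4.24 = 25.22 m²; P = b + 2y√(1+z²) = 3.49 + 2×4.24×1.156 = 13.29 m.
Hydraulic radius R = A/P = 25.22/13.29 = 1.898 m.
From Manning's equation, V = (1/n) R^(2/3) S^(1/2) = (1/0.026) × 1.898^(2/3) × 0.018^(1/2) = 7.91 m/s.

V = 7.91 m/s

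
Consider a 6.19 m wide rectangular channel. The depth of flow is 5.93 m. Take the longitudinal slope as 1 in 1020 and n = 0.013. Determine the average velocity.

Flow area A = b·y = 6.19 × 5.93 = 36.71 m². Wetted perimeter P = b + 2y = 6.19 + 2×5.93 = 18.05 m.
Hydraulic radius R = A/P = 36.71/18.05 = 2.034 m.
From Manning's equation, V = (1/n) R^(2/3) S^(1/2) = (1/0.013) × 2.034^(2/3) × 0.0009804^(1/2) = 3.87 m/s.

V = 3.87 m/s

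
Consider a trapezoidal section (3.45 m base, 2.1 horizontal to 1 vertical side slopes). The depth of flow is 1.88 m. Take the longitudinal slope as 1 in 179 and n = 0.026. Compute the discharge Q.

Q = 43.6 m³/s

With bottom width b = 3.45 m and side slope z = 2.1: A = (b + zy)y = (3.45 + 2.1×1.88)×1.88 = 13.91 m²; P = b + 2y√(1+z²) = 3.45 + 2×1.88×2.326 = 12.2 m.
Hydraulic radius R = A/P = 13.91/12.2 = 1.14 m.
Manning's equation: Q = (1/n) A R^(2/3) S^(1/2) = (1/0.026) × 13.91 × 1.14^(2/3) × 0.005587^(1/2) = 43.6 m³/s.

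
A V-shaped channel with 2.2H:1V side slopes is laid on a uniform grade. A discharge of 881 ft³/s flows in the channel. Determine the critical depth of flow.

At critical depth, Q² T / (g A³) = 1, i.e. A³/T = Q²/g = 881²/32.2 = 24100.
Try y = 4.66 ft: A³/T = 5318 — low.
Try y = 6.97 ft: A³/T = 39810 — high.
Try y = 6.3 ft: A³/T = 24020 — ≈ 24100.

y_c = 6.3 ft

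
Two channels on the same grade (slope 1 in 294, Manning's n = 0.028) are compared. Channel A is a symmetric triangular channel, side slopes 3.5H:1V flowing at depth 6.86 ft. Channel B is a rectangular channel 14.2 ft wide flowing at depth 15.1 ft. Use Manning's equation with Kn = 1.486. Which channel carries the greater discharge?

channel B

Channel A: For a triangular section with side slope z = 3.5: A = zy² = 3.5×6.86² = 164.7 ft²; P = 2y√(1+z²) = 2×6.86×3.64 = 49.94 ft. Hydraulic radius R = A/P = 164.7/49.94 = 3.298 ft. Q_A = (1.486/0.028)·164.7·3.298^(2/3)·√0.003401 = 1130 ft³/s.
Channel B: Flow area A = b·y = 14.2 × 15.1 = 214.4 ft². Wetted perimeter P = b + 2y = 14.2 + 2×15.1 = 44.4 ft. Hydraulic radius R = A/P = 214.4/44.4 = 4.829 ft. Q_B = (1.486/0.028)·214.4·4.829^(2/3)·√0.003401 = 1896 ft³/s.
Q_A = 1130 ft³/s vs Q_B = 1896 ft³/s, so channel B carries more.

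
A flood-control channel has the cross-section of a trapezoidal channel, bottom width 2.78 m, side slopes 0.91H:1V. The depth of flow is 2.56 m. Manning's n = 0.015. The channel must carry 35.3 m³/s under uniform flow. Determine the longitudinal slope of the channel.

With bottom width b = 2.78 m and side slope z = 0.91: A = (b + zy)y = (2.78 + 0.91×2.56)×2.56 = 13.08 m²; P = b + 2y√(1+z²) = 2.78 + 2×2.56×1.352 = 9.703 m.
Hydraulic radius R = A/P = 13.08/9.703 = 1.348 m.
From Manning's equation, S = [nQ / (1 A R^(2/3))]² = [0.015 × 35.3 / (1 × 13.08 × 1.348^(2/3))]² = 0.0011.

S = 0.0011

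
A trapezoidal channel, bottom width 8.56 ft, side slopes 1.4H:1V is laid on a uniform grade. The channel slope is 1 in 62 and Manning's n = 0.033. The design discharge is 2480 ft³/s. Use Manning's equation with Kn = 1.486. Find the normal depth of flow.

y_n = 8.09 ft

Manning's equation rearranged: A R^(2/3) = nQ / (1.486·√S) = 0.033 × 2480 / (1.486 × √0.01613) = 433.7.
At y = 10.2 ft: A R^(2/3) = 711.4 — too large.
At y = 6.58 ft: A R^(2/3) = 282.2 — too small.
At y = 8.09 ft: A R^(2/3) = 433.3 — ≈ 433.7.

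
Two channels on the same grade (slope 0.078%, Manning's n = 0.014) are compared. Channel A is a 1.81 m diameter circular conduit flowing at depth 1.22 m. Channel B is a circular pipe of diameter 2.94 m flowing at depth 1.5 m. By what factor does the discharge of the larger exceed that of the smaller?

2.37

Channel A: For a circular section of diameter D = 1.81 m at depth y = 1.22 m, the central angle is θ = 2 arccos(1 − 2y/D) = 3.853 rad. Then A = (D²/8)(θ − sin θ) = 1.845 m² and P = Dθ/2 = 3.487 m. Hydraulic radius R = A/P = 1.845/3.487 = 0.5292 m. Q_A = (1/0.014)·1.845·0.5292^(2/3)·√0.00078 = 2.408 m³/s.
Channel B: For a circular section of diameter D = 2.94 m at depth y = 1.5 m, the central angle is θ = 2 arccos(1 − 2y/D) = 3.182 rad. Then A = (D²/8)(θ − sin θ) = 3.483 m² and P = Dθ/2 = 4.678 m. Hydraulic radius R = A/P = 3.483/4.678 = 0.7444 m. Q_B = (1/0.014)·3.483·0.7444^(2/3)·√0.00078 = 5.706 m³/s.
The larger discharge is 5.706 m³/s and the smaller is 2.408 m³/s; the ratio is 2.37.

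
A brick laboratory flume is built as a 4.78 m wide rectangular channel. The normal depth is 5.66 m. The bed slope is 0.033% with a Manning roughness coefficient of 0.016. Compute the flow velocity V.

V = 1.6 m/s

Flow area A = b·y = 4.78 × 5.66 = 27.05 m². Wetted perimeter P = b + 2y = 4.78 + 2×5.66 = 16.1 m.
Hydraulic radius R = A/P = 27.05/16.1 = 1.68 m.
From Manning's equation, V = (1/n) R^(2/3) S^(1/2) = (1/0.016) × 1.68^(2/3) × 0.00033^(1/2) = 1.6 m/s.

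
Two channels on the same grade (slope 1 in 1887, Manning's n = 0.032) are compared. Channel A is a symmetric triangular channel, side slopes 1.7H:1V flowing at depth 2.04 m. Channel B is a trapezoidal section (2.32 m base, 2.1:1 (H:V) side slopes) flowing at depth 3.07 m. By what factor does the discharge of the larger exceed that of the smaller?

Channel A: For a triangular section with side slope z = 1.7: A = zy² = 1.7×2.04² = 7.075 m²; P = 2y√(1+z²) = 2×2.04×1.972 = 8.047 m. Hydraulic radius R = A/P = 7.075/8.047 = 0.8792 m. Q_A = (1/0.032)·7.075·0.8792^(2/3)·√0.0005299 = 4.671 m³/s.
Channel B: With bottom width b = 2.32 m and side slope z = 2.1: A = (b + zy)y = (2.32 + 2.1×3.07)×3.07 = 26.91 m²; P = b + 2y√(1+z²) = 2.32 + 2×3.07×2.326 = 16.6 m. Hydraulic radius R = A/P = 26.91/16.6 = 1.621 m. Q_B = (1/0.032)·26.91·1.621^(2/3)·√0.0005299 = 26.72 m³/s.
The larger discharge is 26.72 m³/s and the smaller is 4.671 m³/s; the ratio is 5.72.

5.72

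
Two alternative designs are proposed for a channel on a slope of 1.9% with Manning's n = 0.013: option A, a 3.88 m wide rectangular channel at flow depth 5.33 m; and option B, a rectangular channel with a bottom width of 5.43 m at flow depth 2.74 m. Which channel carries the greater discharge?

channel A

Channel A: Flow area A = b·y = 3.88 × 5.33 = 20.68 m². Wetted perimeter P = b + 2y = 3.88 + 2×5.33 = 14.54 m. Hydraulic radius R = A/P = 20.68/14.54 = 1.422 m. Q_A = (1/0.013)·20.68·1.422^(2/3)·√0.019 = 277.3 m³/s.
Channel B: Flow area A = b·y = 5.43 × 2.74 = 14.88 m². Wetted perimeter P = b + 2y = 5.43 + 2×2.74 = 10.91 m. Hydraulic radius R = A/P = 14.88/10.91 = 1.364 m. Q_B = (1/0.013)·14.88·1.364^(2/3)·√0.019 = 194 m³/s.
Q_A = 277.3 m³/s vs Q_B = 194 m³/s, so channel A carries more.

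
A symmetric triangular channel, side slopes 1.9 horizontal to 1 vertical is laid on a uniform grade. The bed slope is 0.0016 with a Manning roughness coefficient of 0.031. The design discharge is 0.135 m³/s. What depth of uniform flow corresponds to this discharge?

Manning's equation rearranged: A R^(2/3) = nQ / (1·√S) = 0.031 × 0.135 / (√0.0016) = 0.1046.
At y = 0.364 m: A R^(2/3) = 0.07452 — low.
At y = 0.517 m: A R^(2/3) = 0.19 — high.
At y = 0.413 m: A R^(2/3) = 0.1044 — matches.

y_n = 0.413 m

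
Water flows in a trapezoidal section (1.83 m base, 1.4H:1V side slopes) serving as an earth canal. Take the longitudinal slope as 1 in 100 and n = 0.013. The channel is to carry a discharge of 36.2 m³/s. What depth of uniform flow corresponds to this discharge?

y_n = 1.42 m

Manning's equation rearranged: A R^(2/3) = nQ / (1·√S) = 0.013 × 36.2 / (√0.01) = 4.706.
At y = 1.12 m: A R^(2/3) = 2.913 — short.
At y = 1.6 m: A R^(2/3) = 6.015 — over.
At y = 1.42 m: A R^(2/3) = 4.7 — matches.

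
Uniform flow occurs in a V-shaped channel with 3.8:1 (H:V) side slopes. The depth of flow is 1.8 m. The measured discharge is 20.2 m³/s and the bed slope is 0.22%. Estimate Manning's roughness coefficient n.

For a triangular section with side slope z = 3.8: A = zy² = 3.8×1.8² = 12.31 m²; P = 2y√(1+z²) = 2×1.8×3.929 = 14.15 m.
Hydraulic radius R = A/P = 12.31/14.15 = 0.8704 m.
Rearranging Manning's equation: n = (1/Q) A R^(2/3) S^(1/2) = (1/20.2) × 12.31 × 0.8704^(2/3) × √0.0022 = 0.0261.

n = 0.0261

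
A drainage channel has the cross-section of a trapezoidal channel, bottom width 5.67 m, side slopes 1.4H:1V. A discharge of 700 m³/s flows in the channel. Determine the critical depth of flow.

y_c = 6.99 m

At critical depth, Q² T / (g A³) = 1, i.e. A³/T = Q²/g = 700²/9.81 = 49950.
At y = 6.11 m: A³/T = 28820 — too small.
At y = 6.99 m: A³/T = 49960 — ≈ 49950.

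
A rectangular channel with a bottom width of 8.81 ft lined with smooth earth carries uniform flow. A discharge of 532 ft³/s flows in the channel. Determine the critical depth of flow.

y_c = 4.84 ft

For a rectangular channel, critical depth y_c = (q²/g)^(1/3) where q = Q/b = 532/8.81 = 60.39 ft²/s.
So y_c = (60.39²/32.2)^(1/3) = 4.84 ft.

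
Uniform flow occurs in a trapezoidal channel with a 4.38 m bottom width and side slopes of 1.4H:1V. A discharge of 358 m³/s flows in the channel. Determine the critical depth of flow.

y_c = 5.33 m

At critical depth, Q² T / (g A³) = 1, i.e. A³/T = Q²/g = 358²/9.81 = 13060.
Trying y = 6.48 m: A³/T = 29410 — high.
Trying y = 5.33 m: A³/T = 13030 — close enough.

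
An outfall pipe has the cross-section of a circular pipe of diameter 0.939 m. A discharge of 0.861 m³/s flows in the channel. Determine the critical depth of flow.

y_c = 0.54 m

At critical depth, Q² T / (g A³) = 1, i.e. A³/T = Q²/g = 0.861²/9.81 = 0.07557.
At y = 0.422 m: A³/T = 0.0294 — low.
At y = 0.54 m: A³/T = 0.07544 — matches.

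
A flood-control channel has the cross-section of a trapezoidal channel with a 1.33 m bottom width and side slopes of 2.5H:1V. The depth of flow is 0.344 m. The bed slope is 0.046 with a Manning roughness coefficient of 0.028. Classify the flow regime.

supercritical

With bottom width b = 1.33 m and side slope z = 2.5: A = (b + zy)y = (1.33 + 2.5×0.344)×0.344 = 0.7534 m²; P = b + 2y√(1+z²) = 1.33 + 2×0.344×2.693 = 3.182 m.
Hydraulic radius R = A/P = 0.7534/3.182 = 0.2367 m.
V = (1/n) R^(2/3) √S = (1/0.028) × 0.2367^(2/3) × √0.046 = 2.931 m/s. Hydraulic depth D_h = A/T = 0.7534/3.05 = 0.247 m.
Froude number Fr = V/√(g·D_h) = 2.931/√(9.81×0.247) = 1.88, which is greater than 1, so the flow is supercritical.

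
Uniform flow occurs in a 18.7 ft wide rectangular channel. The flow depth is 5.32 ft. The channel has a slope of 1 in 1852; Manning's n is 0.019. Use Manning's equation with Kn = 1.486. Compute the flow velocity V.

V = 4.1 ft/s

Flow area A = b·y = 18.7 × 5.32 = 99.48 ft². Wetted perimeter P = b + 2y = 18.7 + 2×5.32 = 29.34 ft.
Hydraulic radius R = A/P = 99.48/29.34 = 3.391 ft.
From Manning's equation, V = (1.486/n) R^(2/3) S^(1/2) = (1.486/0.019) × 3.391^(2/3) × 0.00054^(1/2) = 4.1 ft/s.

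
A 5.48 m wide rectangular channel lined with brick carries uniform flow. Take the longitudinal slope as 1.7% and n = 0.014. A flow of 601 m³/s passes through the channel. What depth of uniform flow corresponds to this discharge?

Manning's equation rearranged: A R^(2/3) = nQ / (1·√S) = 0.014 × 601 / (√0.017) = 64.53.
At y = 8.91 m: A R^(2/3) = 79.96 — high.
At y = 6 m: A R^(2/3) = 50.1 — low.
At y = 7.42 m: A R^(2/3) = 64.57 — ≈ 64.53.

y_n = 7.42 m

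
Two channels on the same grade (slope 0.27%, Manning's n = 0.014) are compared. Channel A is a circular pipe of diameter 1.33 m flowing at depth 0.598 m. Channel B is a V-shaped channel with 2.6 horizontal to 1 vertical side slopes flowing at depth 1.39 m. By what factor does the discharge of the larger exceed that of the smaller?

13.6

Channel A: For a circular section of diameter D = 1.33 m at depth y = 0.598 m, the central angle is θ = 2 arccos(1 − 2y/D) = 2.94 rad. Then A = (D²/8)(θ − sin θ) = 0.6057 m² and P = Dθ/2 = 1.955 m. Hydraulic radius R = A/P = 0.6057/1.955 = 0.3098 m. Q_A = (1/0.014)·0.6057·0.3098^(2/3)·√0.0027 = 1.029 m³/s.
Channel B: For a triangular section with side slope z = 2.6: A = zy² = 2.6×1.39² = 5.023 m²; P = 2y√(1+z²) = 2×1.39×2.786 = 7.744 m. Hydraulic radius R = A/P = 5.023/7.744 = 0.6487 m. Q_B = (1/0.014)·5.023·0.6487^(2/3)·√0.0027 = 13.97 m³/s.
The larger discharge is 13.97 m³/s and the smaller is 1.029 m³/s; the ratio is 13.6.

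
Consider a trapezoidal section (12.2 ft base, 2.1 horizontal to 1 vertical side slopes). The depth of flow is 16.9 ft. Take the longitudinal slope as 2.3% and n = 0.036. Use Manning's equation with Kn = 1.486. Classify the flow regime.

With bottom width b = 12.2 ft and side slope z = 2.1: A = (b + zy)y = (12.2 + 2.1×16.9)×16.9 = 806 ft²; P = b + 2y√(1+z²) = 12.2 + 2×16.9×2.326 = 90.82 ft.
Hydraulic radius R = A/P = 806/90.82 = 8.875 ft.
V = (1.486/n) R^(2/3) √S = (1.486/0.036) × 8.875^(2/3) × √0.023 = 26.83 ft/s. Hydraulic depth D_h = A/T = 806/83.18 = 9.689 ft.
Froude number Fr = V/√(g·D_h) = 26.83/√(32.2×9.689) = 1.52, which is greater than 1, so the flow is supercritical.

supercritical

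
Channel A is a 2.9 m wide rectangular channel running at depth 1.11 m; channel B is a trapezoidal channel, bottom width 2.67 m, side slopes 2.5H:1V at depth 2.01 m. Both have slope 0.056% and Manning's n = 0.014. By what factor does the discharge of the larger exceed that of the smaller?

Channel A: Flow area A = b·y = 2.9 × 1.11 = 3.219 m². Wetted perimeter P = b + 2y = 2.9 + 2×1.11 = 5.12 m. Hydraulic radius R = A/P = 3.219/5.12 = 0.6287 m. Q_A = (1/0.014)·3.219·0.6287^(2/3)·√0.00056 = 3.993 m³/s.
Channel B: With bottom width b = 2.67 m and side slope z = 2.5: A = (b + zy)y = (2.67 + 2.5×2.01)×2.01 = 15.47 m²; P = b + 2y√(1+z²) = 2.67 + 2×2.01×2.693 = 13.49 m. Hydraulic radius R = A/P = 15.47/13.49 = 1.146 m. Q_B = (1/0.014)·15.47·1.146^(2/3)·√0.00056 = 28.63 m³/s.
The larger discharge is 28.63 m³/s and the smaller is 3.993 m³/s; the ratio is 7.17.

7.17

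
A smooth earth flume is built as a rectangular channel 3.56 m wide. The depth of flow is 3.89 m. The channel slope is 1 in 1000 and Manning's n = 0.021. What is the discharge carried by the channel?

Q = 23.8 m³/s

Flow area A = b·y = 3.56 × 3.89 = 13.85 m². Wetted perimeter P = b + 2y = 3.56 + 2×3.89 = 11.34 m.
Hydraulic radius R = A/P = 13.85/11.34 = 1.221 m.
Manning's equation: Q = (1/n) A R^(2/3) S^(1/2) = (1/0.021) × 13.85 × 1.221^(2/3) × 0.001^(1/2) = 23.8 m³/s.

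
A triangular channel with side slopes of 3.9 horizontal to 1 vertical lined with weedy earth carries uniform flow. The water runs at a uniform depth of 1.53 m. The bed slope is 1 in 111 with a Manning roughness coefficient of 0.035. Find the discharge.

Q = 20.3 m³/s

For a triangular section with side slope z = 3.9: A = zy² = 3.9×1.53² = 9.13 m²; P = 2y√(1+z²) = 2×1.53×4.026 = 12.32 m.
Hydraulic radius R = A/P = 9.13/12.32 = 0.741 m.
Manning's equation: Q = (1/n) A R^(2/3) S^(1/2) = (1/0.035) × 9.13 × 0.741^(2/3) × 0.009009^(1/2) = 20.3 m³/s.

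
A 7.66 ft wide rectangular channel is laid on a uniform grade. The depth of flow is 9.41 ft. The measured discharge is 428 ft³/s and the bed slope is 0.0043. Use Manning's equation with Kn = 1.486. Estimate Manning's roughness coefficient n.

Flow area A = b·y = 7.66 × 9.41 = 72.08 ft². Wetted perimeter P = b + 2y = 7.66 + 2×9.41 = 26.48 ft.
Hydraulic radius R = A/P = 72.08/26.48 = 2.722 ft.
Rearranging Manning's equation: n = (1.486/Q) A R^(2/3) S^(1/2) = (1.486/428) × 72.08 × 2.722^(2/3) × √0.0043 = 0.032.

n = 0.032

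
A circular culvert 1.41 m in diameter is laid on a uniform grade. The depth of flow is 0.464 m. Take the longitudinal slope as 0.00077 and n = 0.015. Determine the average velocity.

For a circular section of diameter D = 1.41 m at depth y = 0.464 m, the central angle is θ = 2 arccos(1 − 2y/D) = 2.444 rad. Then A = (D²/8)(θ − sin θ) = 0.4477 m² and P = Dθ/2 = 1.723 m.
Hydraulic radius R = A/P = 0.4477/1.723 = 0.2598 m.
From Manning's equation, V = (1/n) R^(2/3) S^(1/2) = (1/0.015) × 0.2598^(2/3) × 0.00077^(1/2) = 0.753 m/s.

V = 0.753 m/s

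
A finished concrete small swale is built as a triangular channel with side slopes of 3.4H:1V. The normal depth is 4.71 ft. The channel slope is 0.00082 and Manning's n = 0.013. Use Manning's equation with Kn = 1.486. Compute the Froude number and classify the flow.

For a triangular section with side slope z = 3.4: A = zy² = 3.4×4.71² = 75.43 ft²; P = 2y√(1+z²) = 2×4.71×3.544 = 33.38 ft.
Hydraulic radius R = A/P = 75.43/33.38 = 2.259 ft.
V = (1.486/n) R^(2/3) √S = (1.486/0.013) × 2.259^(2/3) × √0.00082 = 5.636 ft/s. Hydraulic depth D_h = A/T = 75.43/32.03 = 2.355 ft.
Froude number Fr = V/√(g·D_h) = 5.636/√(32.2×2.355) = 0.647, which is less than 1, so the flow is subcritical.

subcritical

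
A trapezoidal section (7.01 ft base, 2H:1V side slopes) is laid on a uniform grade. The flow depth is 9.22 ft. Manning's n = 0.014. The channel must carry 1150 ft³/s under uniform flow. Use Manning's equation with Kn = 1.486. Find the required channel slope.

With bottom width b = 7.01 ft and side slope z = 2: A = (b + zy)y = (7.01 + 2×9.22)×9.22 = 234.6 ft²; P = b + 2y√(1+z²) = 7.01 + 2×9.22×2.236 = 48.24 ft.
Hydraulic radius R = A/P = 234.6/48.24 = 4.864 ft.
From Manning's equation, S = [nQ / (1.486 A R^(2/3))]² = [0.014 × 1150 / (1.486 × 234.6 × 4.864^(2/3))]² = 0.000259.

S = 0.000259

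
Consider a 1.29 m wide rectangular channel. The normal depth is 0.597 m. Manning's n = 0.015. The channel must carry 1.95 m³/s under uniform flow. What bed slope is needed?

Flow area A = b·y = 1.29 × 0.597 = 0.7701 m². Wetted perimeter P = b + 2y = 1.29 + 2×0.597 = 2.484 m.
Hydraulic radius R = A/P = 0.7701/2.484 = 0.31 m.
From Manning's equation, S = [nQ / (1 A R^(2/3))]² = [0.015 × 1.95 / (1 × 0.7701 × 0.31^(2/3))]² = 0.00687.

S = 0.00687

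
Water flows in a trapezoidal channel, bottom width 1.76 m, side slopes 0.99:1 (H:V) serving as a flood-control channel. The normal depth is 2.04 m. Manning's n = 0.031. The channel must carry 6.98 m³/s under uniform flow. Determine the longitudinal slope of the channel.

With bottom width b = 1.76 m and side slope z = 0.99: A = (b + zy)y = (1.76 + 0.99×2.04)×2.04 = 7.71 m²; P = b + 2y√(1+z²) = 1.76 + 2×2.04×1.407 = 7.501 m.
Hydraulic radius R = A/P = 7.71/7.501 = 1.028 m.
From Manning's equation, S = [nQ / (1 A R^(2/3))]² = [0.031 × 6.98 / (1 × 7.71 × 1.028^(2/3))]² = 0.000759.

S = 0.000759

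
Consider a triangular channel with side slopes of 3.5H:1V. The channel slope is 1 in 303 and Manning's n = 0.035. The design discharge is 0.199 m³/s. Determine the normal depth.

y_n = 0.34 m

Manning's equation rearranged: A R^(2/3) = nQ / (1·√S) = 0.035 × 0.199 / (√0.0033) = 0.1212.
Try y = 0.418 m: A R^(2/3) = 0.2098 — too large.
Try y = 0.281 m: A R^(2/3) = 0.07276 — too small.
Try y = 0.34 m: A R^(2/3) = 0.121 — close enough.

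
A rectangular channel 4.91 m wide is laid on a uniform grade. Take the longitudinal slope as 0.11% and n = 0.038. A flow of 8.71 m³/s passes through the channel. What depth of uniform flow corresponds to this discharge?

y_n = 1.93 m

Manning's equation rearranged: A R^(2/3) = nQ / (1·√S) = 0.038 × 8.71 / (√0.0011) = 9.979.
Try y = 1.68 m: A R^(2/3) = 8.235 — short.
Try y = 1.93 m: A R^(2/3) = 9.978 — matches.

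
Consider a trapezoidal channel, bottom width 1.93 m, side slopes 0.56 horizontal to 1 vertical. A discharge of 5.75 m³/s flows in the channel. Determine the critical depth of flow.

y_c = 0.884 m

At critical depth, Q² T / (g A³) = 1, i.e. A³/T = Q²/g = 5.75²/9.81 = 3.37.
Trying y = 1.08 m: A³/T = 6.535 — high.
Trying y = 0.682 m: A³/T = 1.455 — low.
Trying y = 0.884 m: A³/T = 3.374 — ≈ 3.37.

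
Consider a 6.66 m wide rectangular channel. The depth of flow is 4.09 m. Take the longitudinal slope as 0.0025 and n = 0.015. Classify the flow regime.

Flow area A = b·y = 6.66 × 4.09 = 27.24 m². Wetted perimeter P = b + 2y = 6.66 + 2×4.09 = 14.84 m.
Hydraulic radius R = A/P = 27.24/14.84 = 1.836 m.
V = (1/n) R^(2/3) √S = (1/0.015) × 1.836^(2/3) × √0.0025 = 4.997 m/s. Hydraulic depth D_h = A/T = 27.24/6.66 = 4.09 m.
Froude number Fr = V/√(g·D_h) = 4.997/√(9.81×4.09) = 0.789, which is less than 1, so the flow is subcritical.

subcritical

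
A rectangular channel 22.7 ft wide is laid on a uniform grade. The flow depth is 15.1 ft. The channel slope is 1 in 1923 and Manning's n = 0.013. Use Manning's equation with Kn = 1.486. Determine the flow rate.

Flow area A = b·y = 22.7 × 15.1 = 342.8 ft². Wetted perimeter P = b + 2y = 22.7 + 2×15.1 = 52.9 ft.
Hydraulic radius R = A/P = 342.8/52.9 = 6.48 ft.
Manning's equation: Q = (1.486/n) A R^(2/3) S^(1/2) = (1.486/0.013) × 342.8 × 6.48^(2/3) × 0.00052^(1/2) = 3110 ft³/s.

Q = 3110 ft³/s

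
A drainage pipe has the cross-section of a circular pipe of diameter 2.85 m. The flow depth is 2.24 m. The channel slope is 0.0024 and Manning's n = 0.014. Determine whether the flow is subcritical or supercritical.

subcritical

For a circular section of diameter D = 2.85 m at depth y = 2.24 m, the central angle is θ = 2 arccos(1 − 2y/D) = 4.359 rad. Then A = (D²/8)(θ − sin θ) = 5.379 m² and P = Dθ/2 = 6.212 m.
Hydraulic radius R = A/P = 5.379/6.212 = 0.8659 m.
V = (1/n) R^(2/3) √S = (1/0.014) × 0.8659^(2/3) × √0.0024 = 3.179 m/s. Hydraulic depth D_h = A/T = 5.379/2.338 = 2.301 m.
Froude number Fr = V/√(g·D_h) = 3.179/√(9.81×2.301) = 0.669, which is less than 1, so the flow is subcritical.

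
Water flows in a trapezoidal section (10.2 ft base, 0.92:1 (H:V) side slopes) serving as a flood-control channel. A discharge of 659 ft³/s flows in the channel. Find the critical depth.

At critical depth, Q² T / (g A³) = 1, i.e. A³/T = Q²/g = 659²/32.2 = 13490.
Trying y = 5.33 ft: A³/T = 26080 — too large.
Trying y = 3.76 ft: A³/T = 7914 — too small.
Trying y = 4.4 ft: A³/T = 13470 — close enough.

y_c = 4.4 ft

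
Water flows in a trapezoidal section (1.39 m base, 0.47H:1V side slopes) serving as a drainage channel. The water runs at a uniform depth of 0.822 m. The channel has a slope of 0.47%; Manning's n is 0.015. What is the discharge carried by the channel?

With bottom width b = 1.39 m and side slope z = 0.47: A = (b + zy)y = (1.39 + 0.47×0.822)×0.822 = 1.46 m²; P = b + 2y√(1+z²) = 1.39 + 2×0.822×1.105 = 3.207 m.
Hydraulic radius R = A/P = 1.46/3.207 = 0.4554 m.
Manning's equation: Q = (1/n) A R^(2/3) S^(1/2) = (1/0.015) × 1.46 × 0.4554^(2/3) × 0.0047^(1/2) = 3.95 m³/s.

Q = 3.95 m³/s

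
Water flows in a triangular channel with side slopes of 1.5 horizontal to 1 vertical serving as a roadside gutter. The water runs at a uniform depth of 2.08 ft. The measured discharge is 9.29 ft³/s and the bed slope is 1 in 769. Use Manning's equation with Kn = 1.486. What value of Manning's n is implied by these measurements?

n = 0.034

For a triangular section with side slope z = 1.5: A = zy² = 1.5×2.08² = 6.49 ft²; P = 2y√(1+z²) = 2×2.08×1.803 = 7.5 ft.
Hydraulic radius R = A/P = 6.49/7.5 = 0.8653 ft.
Rearranging Manning's equation: n = (1.486/Q) A R^(2/3) S^(1/2) = (1.486/9.29) × 6.49 × 0.8653^(2/3) × √0.0013 = 0.034.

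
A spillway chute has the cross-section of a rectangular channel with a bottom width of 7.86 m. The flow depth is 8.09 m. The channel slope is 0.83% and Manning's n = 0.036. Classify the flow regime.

subcritical

Flow area A = b·y = 7.86 × 8.09 = 63.59 m². Wetted perimeter P = b + 2y = 7.86 + 2×8.09 = 24.04 m.
Hydraulic radius R = A/P = 63.59/24.04 = 2.645 m.
V = (1/n) R^(2/3) √S = (1/0.036) × 2.645^(2/3) × √0.0083 = 4.84 m/s. Hydraulic depth D_h = A/T = 63.59/7.86 = 8.09 m.
Froude number Fr = V/√(g·D_h) = 4.84/√(9.81×8.09) = 0.543, which is less than 1, so the flow is subcritical.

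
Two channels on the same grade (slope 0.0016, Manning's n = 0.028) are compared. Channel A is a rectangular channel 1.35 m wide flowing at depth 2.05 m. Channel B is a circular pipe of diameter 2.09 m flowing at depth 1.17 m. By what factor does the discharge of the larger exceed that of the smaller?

1.31

Channel A: Flow area A = b·y = 1.35 × 2.05 = 2.768 m². Wetted perimeter P = b + 2y = 1.35 + 2×2.05 = 5.45 m. Hydraulic radius R = A/P = 2.768/5.45 = 0.5078 m. Q_A = (1/0.028)·2.768·0.5078^(2/3)·√0.0016 = 2.516 m³/s.
Channel B: For a circular section of diameter D = 2.09 m at depth y = 1.17 m, the central angle is θ = 2 arccos(1 − 2y/D) = 3.381 rad. Then A = (D²/8)(θ − sin θ) = 1.976 m² and P = Dθ/2 = 3.534 m. Hydraulic radius R = A/P = 1.976/3.534 = 0.5592 m. Q_B = (1/0.028)·1.976·0.5592^(2/3)·√0.0016 = 1.916 m³/s.
The larger discharge is 2.516 m³/s and the smaller is 1.916 m³/s; the ratio is 1.31.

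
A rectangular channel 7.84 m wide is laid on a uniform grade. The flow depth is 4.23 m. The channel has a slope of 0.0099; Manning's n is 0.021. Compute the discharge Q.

Flow area A = b·y = 7.84 × 4.23 = 33.16 m². Wetted perimeter P = b + 2y = 7.84 + 2×4.23 = 16.3 m.
Hydraulic radius R = A/P = 33.16/16.3 = 2.035 m.
Manning's equation: Q = (1/n) A R^(2/3) S^(1/2) = (1/0.021) × 33.16 × 2.035^(2/3) × 0.0099^(1/2) = 252 m³/s.

Q = 252 m³/s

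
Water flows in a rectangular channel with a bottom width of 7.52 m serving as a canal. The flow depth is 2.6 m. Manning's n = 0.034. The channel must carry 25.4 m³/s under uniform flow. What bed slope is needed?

S = 0.0011

Flow area A = b·y = 7.52 × 2.6 = 19.55 m². Wetted perimeter P = b + 2y = 7.52 + 2×2.6 = 12.72 m.
Hydraulic radius R = A/P = 19.55/12.72 = 1.537 m.
From Manning's equation, S = [nQ / (1 A R^(2/3))]² = [0.034 × 25.4 / (1 × 19.55 × 1.537^(2/3))]² = 0.0011.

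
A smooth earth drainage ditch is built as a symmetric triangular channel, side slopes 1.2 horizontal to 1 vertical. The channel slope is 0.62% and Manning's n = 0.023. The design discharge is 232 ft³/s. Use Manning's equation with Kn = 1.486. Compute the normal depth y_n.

y_n = 4.97 ft

Manning's equation rearranged: A R^(2/3) = nQ / (1.486·√S) = 0.023 × 232 / (1.486 × √0.0062) = 45.6.
At y = 6.23 ft: A R^(2/3) = 83.33 — too large.
At y = 3.86 ft: A R^(2/3) = 23.25 — too small.
At y = 4.97 ft: A R^(2/3) = 45.61 — close enough.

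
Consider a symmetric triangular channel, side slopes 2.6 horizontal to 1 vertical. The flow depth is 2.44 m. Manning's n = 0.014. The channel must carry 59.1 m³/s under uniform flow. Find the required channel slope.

S = 0.0024

For a triangular section with side slope z = 2.6: A = zy² = 2.6×2.44² = 15.48 m²; P = 2y√(1+z²) = 2×2.44×2.786 = 13.59 m.
Hydraulic radius R = A/P = 15.48/13.59 = 1.139 m.
From Manning's equation, S = [nQ / (1 A R^(2/3))]² = [0.014 × 59.1 / (1 × 15.48 × 1.139^(2/3))]² = 0.0024.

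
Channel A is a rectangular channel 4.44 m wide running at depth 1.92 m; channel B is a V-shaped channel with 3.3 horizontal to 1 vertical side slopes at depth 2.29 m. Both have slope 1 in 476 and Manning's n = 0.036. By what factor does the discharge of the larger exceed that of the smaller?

Channel A: Flow area A = b·y = 4.44 × 1.92 = 8.525 m². Wetted perimeter P = b + 2y = 4.44 + 2×1.92 = 8.28 m. Hydraulic radius R = A/P = 8.525/8.28 = 1.03 m. Q_A = (1/0.036)·8.525·1.03^(2/3)·√0.002101 = 11.07 m³/s.
Channel B: For a triangular section with side slope z = 3.3: A = zy² = 3.3×2.29² = 17.31 m²; P = 2y√(1+z²) = 2×2.29×3.448 = 15.79 m. Hydraulic radius R = A/P = 17.31/15.79 = 1.096 m. Q_B = (1/0.036)·17.31·1.096^(2/3)·√0.002101 = 23.42 m³/s.
The larger discharge is 23.42 m³/s and the smaller is 11.07 m³/s; the ratio is 2.12.

2.12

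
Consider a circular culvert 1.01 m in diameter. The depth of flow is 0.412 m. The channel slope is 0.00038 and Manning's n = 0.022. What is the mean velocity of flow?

For a circular section of diameter D = 1.01 m at depth y = 0.412 m, the central angle is θ = 2 arccos(1 − 2y/D) = 2.771 rad. Then A = (D²/8)(θ − sin θ) = 0.3072 m² and P = Dθ/2 = 1.399 m.
Hydraulic radius R = A/P = 0.3072/1.399 = 0.2195 m.
From Manning's equation, V = (1/n) R^(2/3) S^(1/2) = (1/0.022) × 0.2195^(2/3) × 0.00038^(1/2) = 0.322 m/s.

V = 0.322 m/s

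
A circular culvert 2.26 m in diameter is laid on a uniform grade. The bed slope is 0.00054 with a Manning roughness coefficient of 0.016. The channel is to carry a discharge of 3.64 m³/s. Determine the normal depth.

Manning's equation rearranged: A R^(2/3) = nQ / (1·√S) = 0.016 × 3.64 / (√0.00054) = 2.506.
Trying y = 1.42 m: A R^(2/3) = 1.974 — short.
Trying y = 1.97 m: A R^(2/3) = 2.874 — over.
Trying y = 1.7 m: A R^(2/3) = 2.509 — ≈ 2.506.

y_n = 1.7 m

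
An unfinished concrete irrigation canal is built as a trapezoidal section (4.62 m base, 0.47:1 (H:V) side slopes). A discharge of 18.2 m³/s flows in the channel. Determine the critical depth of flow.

At critical depth, Q² T / (g A³) = 1, i.e. A³/T = Q²/g = 18.2²/9.81 = 33.77.
Try y = 0.776 m: A³/T = 10.82 — low.
Try y = 1.41 m: A³/T = 69.51 — high.
Try y = 1.12 m: A³/T = 33.76 — close enough.

y_c = 1.12 m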